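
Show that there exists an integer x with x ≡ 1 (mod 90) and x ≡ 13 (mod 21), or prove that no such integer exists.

x = 181

The moduli are not coprime: gcd(90, 21) = 3. Compatibility requires 3 ∣ (13 − 1) = 12, which holds, so solutions exist.
The integers ≡ 1 (mod 90) are 1, 91, 181, …; their remainders mod 21 are 1, 7, 13, so x = 181 is the first that is ≡ 13 (mod 21).
Verify: 181 = 2·90 + 1 and 181 = 8·21 + 13. ✓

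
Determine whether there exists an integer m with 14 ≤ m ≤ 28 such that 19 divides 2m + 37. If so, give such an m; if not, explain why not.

For m = 14, 15, …, 28 the values of 2m + 37 modulo 19 are 8, 10, 12, 14, 16, 18, 1, 3, 5, 7, 9, 11, 13, 15, 17 respectively.
Since 0 is absent from this list, 19 ∤ 2m + 37 for every m with 14 ≤ m ≤ 28.

No, no such integer m in that range exists.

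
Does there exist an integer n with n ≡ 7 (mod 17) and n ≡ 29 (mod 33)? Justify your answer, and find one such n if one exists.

n = 194

The moduli 17 and 33 are coprime, so by the Chinese Remainder Theorem a unique solution modulo 561 exists.
Write n = 7 + 17t and require 7 + 17t ≡ 29 (mod 33), i.e. 17t ≡ 22 (mod 33).
To invert 17 modulo 33: 33 = 1·17 + 16, 17 = 1·16 + 1, 16 = 16·1 + 0, and unwinding, 1 = 17 − 1·16 = 17 − (33 − 1·17) = −33 + 2·17. Thus 17⁻¹ ≡ 2 (mod 33).
Multiplying by 2: t ≡ 2·22 = 44 ≡ 11 (mod 33).
Taking t = 11 gives n = 7 + 17·11 = 194.
Verify: 194 = 11·17 + 7 and 194 = 5·33 + 29. ✓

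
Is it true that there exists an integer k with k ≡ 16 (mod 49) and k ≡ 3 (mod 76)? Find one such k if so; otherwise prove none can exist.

k = 1143

Since 49 and 76 share no common factor, CRT says the pair of congruences has a solution (unique mod 3724).
Any solution of the first congruence is k = 16 + 49t; substituting into the second, 49t ≡ 3 − 16 ≡ 63 (mod 76).
Note 49·45 = 2205 ≡ 1 (mod 76) (as 2205 − 1 = 29·76), so 49⁻¹ ≡ 45.
Therefore t ≡ 45·63 = 2835 ≡ 23 (mod 76).
With t = 23: k = 16 + 49·23 = 1143.
Indeed 1143 ≡ 16 (mod 49) and 1143 ≡ 3 (mod 76).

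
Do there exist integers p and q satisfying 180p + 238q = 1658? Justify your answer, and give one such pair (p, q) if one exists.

Since gcd(180, 238) = 2 and 1658 = 2·829, Bézout's identity guarantees a solution.
Dividing through by 2 reduces the equation to 90p + 119q = 829.
Dividing repeatedly: 119 = 1·90 + 29, 90 = 3·29 + 3, 29 = 9·3 + 2, 3 = 1·2 + 1, 2 = 2·1 + 0.
Unwinding: 1 = 3 − 1·2 = 3 − (29 − 9·3) = −29 + 10·3 = −29 + 10·(90 − 3·29) = 10·90 − 31·29 = 10·90 − 31·(119 − 1·90) = −31·119 + 41·90, i.e. 90·41 + 119·(-31) = 1.
Multiplying through by 829: p = 41·829 = 33989, q = (-31)·829 = -25699 is a solution.
Subtracting 285·119 from p and adding 285·90 to q gives the tidier solution (74, -49).
Check: 180·74 + 238·(-49) = 13320 − 11662 = 1658. ✓

p = 74, q = -49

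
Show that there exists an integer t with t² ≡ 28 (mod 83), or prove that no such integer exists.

t = 32

t = 32 works: 32² = 1024, and 1024 − 28 = 996 = 12·83.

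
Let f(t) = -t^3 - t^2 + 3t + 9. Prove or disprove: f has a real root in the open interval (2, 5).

Yes, f has a root in the interval.

f(2) = 3 and f(5) = -126, which have opposite signs.
Since f is a polynomial it is continuous on [2, 5].
By the Intermediate Value Theorem f must vanish at some point of (2, 5).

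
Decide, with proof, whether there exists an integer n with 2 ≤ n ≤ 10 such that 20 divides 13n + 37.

No such integer n in that range exists.

For n = 2, 3, …, 10 the values of 13n + 37 modulo 20 are 3, 16, 9, 2, 15, 8, 1, 14, 7 respectively.
None is 0, so 20 never divides 13n + 37 on this range.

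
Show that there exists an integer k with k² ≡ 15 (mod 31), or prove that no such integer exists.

There is no such integer.

Apply Euler's criterion with the prime 31: 15 is a quadratic residue iff 15^15 ≡ 1 (mod 31), and a non-residue iff it is ≡ −1.
Squaring successively (mod 31): 15^2 = 225 ≡ 8; 15^4 ≡ 8² = 64 ≡ 2; 15^8 ≡ 2² = 4 ≡ 4.
Since 15 = 8 + 4 + 2 + 1, 15^15 ≡ 4 · 2 · 8 · 15; multiplying out mod 31: 4·2 = 8 ≡ 8, then 8·8 = 64 ≡ 2, then 2·15 = 30 ≡ 30. Thus 15^15 ≡ 30 ≡ −1 (mod 31).
The value −1 means 15 is a non-residue modulo 31, so k² ≡ 15 (mod 31) is impossible.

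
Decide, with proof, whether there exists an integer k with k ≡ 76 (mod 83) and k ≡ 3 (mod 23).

k = 325

Since 83 and 23 share no common factor, CRT says the pair of congruences has a solution (unique mod 1909).
Write k = 76 + 83t and require 76 + 83t ≡ 3 (mod 23), i.e. 83t ≡ 19 (mod 23).
83 ≡ 14 (mod 23), so this reads 14t ≡ 19 (mod 23). Note 14·5 = 70 ≡ 1 (mod 23) (as 70 − 1 = 3·23), so 14⁻¹ ≡ 5.
Multiplying by 5: t ≡ 5·19 = 95 ≡ 3 (mod 23).
With t = 3: k = 76 + 83·3 = 325.
Check: 325 mod 83 = 76, 325 mod 23 = 3. ✓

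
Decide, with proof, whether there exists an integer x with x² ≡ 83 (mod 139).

x = 19

x = 19 works: 19² = 361, and 361 − 83 = 278 = 2·139.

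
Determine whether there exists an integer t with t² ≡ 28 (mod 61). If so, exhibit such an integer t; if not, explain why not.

There is no such integer.

61 is prime, so by Euler's criterion 28 is a square mod 61 iff 28^((61−1)/2) = 28^30 ≡ 1 (mod 61).
Squaring successively (mod 61): 28^2 = 784 ≡ 52; 28^4 ≡ 52² = 2704 ≡ 20; 28^8 ≡ 20² = 400 ≡ 34; 28^16 ≡ 34² = 1156 ≡ 58.
Since 30 = 16 + 8 + 4 + 2, 28^30 ≡ 58 · 34 · 20 · 52; multiplying out mod 61: 58·34 = 1972 ≡ 20, then 20·20 = 400 ≡ 34, then 34·52 = 1768 ≡ 60. Thus 28^30 ≡ 60 ≡ −1 (mod 61).
By Euler's criterion 28 is a quadratic non-residue mod 61: no t satisfies t² ≡ 28 (mod 61).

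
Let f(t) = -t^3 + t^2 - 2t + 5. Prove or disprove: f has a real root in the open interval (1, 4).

f(1) = 3 and f(4) = -51, which have opposite signs.
f is continuous everywhere (it is a polynomial), in particular on [1, 4].
By the Intermediate Value Theorem f must vanish at some point of (1, 4).

Such a root exists.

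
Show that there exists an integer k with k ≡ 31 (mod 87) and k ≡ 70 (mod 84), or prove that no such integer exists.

The moduli are not coprime: gcd(87, 84) = 3. Compatibility requires 3 ∣ (70 − 31) = 39, which holds, so solutions exist.
Put k = 31 + 87t, so we need 87t ≡ 39 (mod 84), equivalently (divide by 3) 29t ≡ 13 (mod 28).
29 ≡ 1 (mod 28), so this reads 1t ≡ 13 (mod 28). So t ≡ 13 (mod 28).
Then k = 31 + 87·13 = 1162.
Check: 1162 mod 87 = 31, 1162 mod 84 = 70. ✓

k = 1162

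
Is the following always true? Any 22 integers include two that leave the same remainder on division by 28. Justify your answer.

Try 22 consecutive integers, 1, 2, …, 22. Their remainders mod 28 are 1, 2, 3, 4, 5, 6, 7, 8, 9, 10, 11, 12, 13, 14, 15, 16, 17, 18, 19, 20, 21, 22 — pairwise different, as any 22 ≤ 28 consecutive integers have distinct residues.
Hence this collection has no pair with equal remainders mod 28, disproving the claim.

No, the set {1, 2, 3, 4, 5, 6, 7, 8, 9, 10, 11, 12, 13, 14, 15, 16, 17, 18, 19, 20, 21, 22} is a counterexample.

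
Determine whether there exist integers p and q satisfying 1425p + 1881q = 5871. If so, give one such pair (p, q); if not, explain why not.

p = 16, q = -9

Every value of 1425p + 1881q is a multiple of gcd(1425, 1881) = 57; since 57 ∣ 5871, solutions exist.
Dividing through by 57 reduces the equation to 25p + 33q = 103.
Euclidean algorithm: 33 = 1·25 + 8, 25 = 3·8 + 1, 8 = 8·1 + 0.
Back-substituting, 1 = 25 − 3·8 = 25 − 3·(33 − 1·25) = −3·33 + 4·25; that is, 25·4 + 33·(-3) = 1.
Multiplying through by 103: p = 4·103 = 412, q = (-3)·103 = -309 is a solution.
Shifting by a multiple of (33, −25) keeps it a solution: p = 412 − 12·33 = 16, q = -309 + 12·25 = -9.
Indeed 1425·16 + 1881·(-9) = 22800 − 16929 = 5871.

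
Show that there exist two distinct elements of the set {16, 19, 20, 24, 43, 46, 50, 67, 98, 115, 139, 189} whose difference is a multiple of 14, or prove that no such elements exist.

There is no such pair.

Two integers differ by a multiple of 14 exactly when they have the same residue mod 14. The residues are 16↦2, 19↦5, 20↦6, 24↦10, 43↦1, 46↦4, 50↦8, 67↦11, 98↦0, 115↦3, 139↦13, 189↦7.
These 12 residues are pairwise different, hence no difference of two elements is divisible by 14.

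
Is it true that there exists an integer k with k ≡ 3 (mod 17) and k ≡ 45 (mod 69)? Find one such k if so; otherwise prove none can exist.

k = 666

The moduli 17 and 69 are coprime, so by the Chinese Remainder Theorem a unique solution modulo 1173 exists.
Write k = 3 + 17t and require 3 + 17t ≡ 45 (mod 69), i.e. 17t ≡ 42 (mod 69).
Since 17·65 = 1105 = 16·69 + 1, the inverse of 17 mod 69 is 65.
Therefore t ≡ 65·42 = 2730 ≡ 39 (mod 69).
With t = 39: k = 3 + 17·39 = 666.
Check: 666 mod 17 = 3, 666 mod 69 = 45. ✓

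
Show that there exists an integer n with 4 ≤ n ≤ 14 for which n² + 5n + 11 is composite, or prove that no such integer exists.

n = 10

At n = 10: 10² + 5·10 + 11 = 161 = 7·23, which is composite.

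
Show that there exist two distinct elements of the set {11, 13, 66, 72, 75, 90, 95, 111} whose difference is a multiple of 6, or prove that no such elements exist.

Reduce each element mod 6: 11↦5, 13↦1, 66↦0, 72↦0, 75↦3, 90↦0, 95↦5, 111↦3. The residue 5 repeats (at 11 and 95), and 95 − 11 = 84 = 14·6.

Yes: 11 and 95.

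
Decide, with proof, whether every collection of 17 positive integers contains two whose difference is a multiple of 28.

No; for instance {51, 52, 53, 54, 55, 56, 57, 58, 59, 60, 61, 62, 63, 64, 65, 66, 67} is a counterexample.

Consider the 17 integers 51, 52, …, 67. They lie in distinct residue classes modulo 28, since 17 ≤ 28.
Any two of them differ by at most 16 < 28 and by at least 1, so no difference is a multiple of 28.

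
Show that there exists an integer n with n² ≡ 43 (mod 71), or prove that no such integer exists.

n = 16

Take n = 16. Then 16² = 256 = 3·71 + 43, so 16² ≡ 43 (mod 71).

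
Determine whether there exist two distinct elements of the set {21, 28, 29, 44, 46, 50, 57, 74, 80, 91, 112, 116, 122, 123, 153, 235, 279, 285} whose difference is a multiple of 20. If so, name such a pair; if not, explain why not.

There is no such pair.

Two integers differ by a multiple of 20 exactly when they have the same residue mod 20. The residues are 21↦1, 28↦8, 29↦9, 44↦4, 46↦6, 50↦10, 57↦17, 74↦14, 80↦0, 91↦11, 112↦12, 116↦16, 122↦2, 123↦3, 153↦13, 235↦15, 279↦19, 285↦5.
No residue repeats among the 18 elements, so no pair has difference ≡ 0 (mod 20).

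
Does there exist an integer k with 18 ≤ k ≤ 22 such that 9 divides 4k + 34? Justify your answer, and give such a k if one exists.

At k = 18, 4·18 + 34 = 106 ≡ 7 (mod 9), and each step in k adds 4, giving residues 7, 2, 6, 1, 5 for k = 18, 19, …, 22.
None is 0, so 9 never divides 4k + 34 on this range.

There is no such integer k in that range.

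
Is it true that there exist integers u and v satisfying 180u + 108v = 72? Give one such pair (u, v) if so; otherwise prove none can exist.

Every value of 180u + 108v is a multiple of gcd(180, 108) = 36; since 36 ∣ 72, solutions exist.
Dividing through by 36 reduces the equation to 5u + 3v = 2.
Run the Euclidean algorithm on 5 and 3: 5 = 1·3 + 2, 3 = 1·2 + 1, 2 = 2·1 + 0.
Working back up the chain: 1 = 3 − 1·2 = 3 − (5 − 1·3) = −5 + 2·3. So 5·(-1) + 3·2 = 1.
Multiplying through by 2: u = (-1)·2 = -2, v = 2·2 = 4 is a solution.
The general solution is u = -2 + 3k, v = 4 − 5k; taking k = 1 gives the smaller pair u = 1, v = -1.
Check: 180·1 + 108·(-1) = 180 − 108 = 72. ✓

u = 1, v = -1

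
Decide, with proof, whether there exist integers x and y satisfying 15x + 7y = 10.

x = 3, y = -5

15 and 7 are coprime, so 15x + 7y ranges over all of ℤ.
Dividing repeatedly: 15 = 2·7 + 1, 7 = 7·1 + 0.
Unwinding: 1 = 15 − 2·7, i.e. 15·1 + 7·(-2) = 1.
Multiplying through by 10: x = 1·10 = 10, y = (-2)·10 = -20 is a solution.
The general solution is x = 10 + 7k, y = -20 − 15k; taking k = -1 gives the smaller pair x = 3, y = -5.
Check: 15·3 + 7·(-5) = 45 − 35 = 10. ✓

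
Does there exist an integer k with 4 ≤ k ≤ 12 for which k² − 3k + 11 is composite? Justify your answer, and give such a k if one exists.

k = 7

At k = 7: 7² − 3·7 + 11 = 39 = 3·13, which is composite.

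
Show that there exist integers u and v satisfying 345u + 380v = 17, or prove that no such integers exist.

No, no such integers exist.

Any value of 345u + 380v is a multiple of gcd(345, 380) = 5.
However 17 leaves remainder 2 on division by 5.
Hence no integers u, v satisfy the equation.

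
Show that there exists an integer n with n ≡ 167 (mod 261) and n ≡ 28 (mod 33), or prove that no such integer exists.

No such integer exists.

Both moduli are multiples of 3 = gcd(261, 33), so any solution would satisfy n ≡ 167 and n ≡ 28 modulo 3 simultaneously.
However 167 ≡ 2 and 28 ≡ 1 (mod 3), and 2 ≠ 1.
Hence the system has no solution.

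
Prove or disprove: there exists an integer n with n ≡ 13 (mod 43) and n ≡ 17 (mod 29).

gcd(43, 29) = 1, so the Chinese Remainder Theorem guarantees exactly one residue class mod 1247 satisfying both.
Any solution of the first congruence is n = 13 + 43t; substituting into the second, 43t ≡ 17 − 13 ≡ 4 (mod 29).
43 ≡ 14 (mod 29), so this reads 14t ≡ 4 (mod 29). Invert 14 mod 29 by the Euclidean algorithm: 29 = 2·14 + 1, 14 = 14·1 + 0; back-substituting, 1 = 29 − 2·14. Hence 14·(-2) ≡ 1, so 14⁻¹ ≡ -2 ≡ 27 (mod 29).
Therefore t ≡ 27·4 = 108 ≡ 21 (mod 29).
With t = 21: n = 13 + 43·21 = 916.
Verify: 916 = 21·43 + 13 and 916 = 31·29 + 17. ✓

n = 916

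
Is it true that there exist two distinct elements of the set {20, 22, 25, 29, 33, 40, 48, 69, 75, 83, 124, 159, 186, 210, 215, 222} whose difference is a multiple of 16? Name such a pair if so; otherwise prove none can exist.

Two integers differ by a multiple of 16 exactly when they have the same residue mod 16. The residues are 20↦4, 22↦6, 25↦9, 29↦13, 33↦1, 40↦8, 48↦0, 69↦5, 75↦11, 83↦3, 124↦12, 159↦15, 186↦10, 210↦2, 215↦7, 222↦14.
These 16 residues are pairwise different, hence no difference of two elements is divisible by 16.

No, no such pair exists.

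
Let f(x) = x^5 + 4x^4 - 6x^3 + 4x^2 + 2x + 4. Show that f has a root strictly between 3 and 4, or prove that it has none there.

f(3) = 451 and f(4) = 1740, both positive, so a sign-change argument is unavailable; we show f keeps this sign on the whole interval.
Substitute x = 3 + u, where 0 < u < 1 on the interval. Expanding, f(3 + u) = u^5 + 19u^4 + 132u^3 + 436u^2 + 701u + 451.
The nonzero coefficients here are all positive, so for u > 0 every term is positive (or zero), and the constant term 451 is strictly positive.
So f is strictly positive on (3, 4); no root exists in the interval.

No such root exists.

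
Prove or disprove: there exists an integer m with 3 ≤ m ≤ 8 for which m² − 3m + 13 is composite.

The values for m = 3, 4, …, 8 are 13, 17, 23, 31, 41, 53, and each of these is prime.
So no value in the range makes the expression composite.

There is no such integer m in that range.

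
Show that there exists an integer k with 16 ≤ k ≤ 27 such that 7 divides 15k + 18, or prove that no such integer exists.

k = 17

At k = 16 the value 258 is not a multiple of 7. At k = 17 we get 15·17 + 18 = 273, and 273 = 7·39.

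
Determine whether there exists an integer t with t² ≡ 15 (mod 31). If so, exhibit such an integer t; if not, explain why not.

There is no such integer.

31 is prime, so by Euler's criterion 15 is a square mod 31 iff 15^((31−1)/2) = 15^15 ≡ 1 (mod 31).
Repeated squaring mod 31: 15^2 = 225 ≡ 8; 15^4 ≡ 8² = 64 ≡ 2; 15^8 ≡ 2² = 4 ≡ 4.
Since 15 = 8 + 4 + 2 + 1, 15^15 ≡ 4 · 2 · 8 · 15; multiplying out mod 31: 4·2 = 8 ≡ 8, then 8·8 = 64 ≡ 2, then 2·15 = 30 ≡ 30. Thus 15^15 ≡ 30 ≡ −1 (mod 31).
The value −1 means 15 is a non-residue modulo 31, so t² ≡ 15 (mod 31) is impossible.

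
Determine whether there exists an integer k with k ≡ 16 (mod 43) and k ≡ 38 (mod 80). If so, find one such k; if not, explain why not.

k = 1478

The moduli 43 and 80 are coprime, so by the Chinese Remainder Theorem a unique solution modulo 3440 exists.
Write k = 16 + 43t and require 16 + 43t ≡ 38 (mod 80), i.e. 43t ≡ 22 (mod 80).
Invert 43 mod 80 by the Euclidean algorithm: 80 = 1·43 + 37, 43 = 1·37 + 6, 37 = 6·6 + 1, 6 = 6·1 + 0; back-substituting, 1 = 37 − 6·6 = 37 − 6·(43 − 1·37) = −6·43 + 7·37 = −6·43 + 7·(80 − 1·43) = 7·80 − 13·43. Hence 43·(-13) ≡ 1, so 43⁻¹ ≡ -13 ≡ 67 (mod 80).
Multiplying by 67: t ≡ 67·22 = 1474 ≡ 34 (mod 80).
With t = 34: k = 16 + 43·34 = 1478.
Verify: 1478 = 34·43 + 16 and 1478 = 18·80 + 38. ✓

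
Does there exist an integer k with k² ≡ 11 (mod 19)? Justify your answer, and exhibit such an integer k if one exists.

k = 12

k = 12 works: 12² = 144, and 144 − 11 = 133 = 7·19.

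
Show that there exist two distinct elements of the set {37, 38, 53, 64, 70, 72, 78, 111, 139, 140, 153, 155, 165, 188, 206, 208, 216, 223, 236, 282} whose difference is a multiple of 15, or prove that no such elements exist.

Yes: 38 and 53.

Both 38 and 53 leave remainder 8 on division by 15; their difference 15 = 1·15 is a multiple of 15.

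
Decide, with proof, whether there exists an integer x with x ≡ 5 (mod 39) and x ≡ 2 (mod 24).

x = 122

The moduli are not coprime: gcd(39, 24) = 3. Compatibility requires 3 ∣ (2 − 5) = -3, which holds, so solutions exist.
List candidates x ≡ 5 (mod 39): 5, 44, 83, 122. Modulo 24 these are 5, 20, 11, 2; 122 gives 2 as required.
Indeed 122 ≡ 5 (mod 39) and 122 ≡ 2 (mod 24).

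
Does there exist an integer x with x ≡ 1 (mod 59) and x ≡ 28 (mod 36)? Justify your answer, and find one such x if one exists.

x = 532

Since 59 and 36 share no common factor, CRT says the pair of congruences has a solution (unique mod 2124).
Any solution of the first congruence is x = 1 + 59t; substituting into the second, 59t ≡ 28 − 1 ≡ 27 (mod 36).
59 ≡ 23 (mod 36), so this reads 23t ≡ 27 (mod 36). Note 23·11 = 253 ≡ 1 (mod 36) (as 253 − 1 = 7·36), so 23⁻¹ ≡ 11.
Therefore t ≡ 11·27 = 297 ≡ 9 (mod 36).
Taking t = 9 gives x = 1 + 59·9 = 532.
Indeed 532 ≡ 1 (mod 59) and 532 ≡ 28 (mod 36).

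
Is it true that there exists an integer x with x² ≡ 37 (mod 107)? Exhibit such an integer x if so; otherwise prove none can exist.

x = 95 works: 95² = 9025, and 9025 − 37 = 8988 = 84·107.

x = 95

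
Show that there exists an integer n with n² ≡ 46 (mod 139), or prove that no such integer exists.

n = 18

Take n = 18. Then 18² = 324 = 2·139 + 46, so 18² ≡ 46 (mod 139).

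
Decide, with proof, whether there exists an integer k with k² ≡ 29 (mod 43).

Apply Euler's criterion with the prime 43: 29 is a quadratic residue iff 29^21 ≡ 1 (mod 43), and a non-residue iff it is ≡ −1.
Squaring successively (mod 43): 29^2 = 841 ≡ 24; 29^4 ≡ 24² = 576 ≡ 17; 29^8 ≡ 17² = 289 ≡ 31; 29^16 ≡ 31² = 961 ≡ 15.
Since 21 = 16 + 4 + 1, 29^21 ≡ 15 · 17 · 29; multiplying out mod 43: 15·17 = 255 ≡ 40, then 40·29 = 1160 ≡ 42. Thus 29^21 ≡ 42 ≡ −1 (mod 43).
The value −1 means 29 is a non-residue modulo 43, so k² ≡ 29 (mod 43) is impossible.

No, no such integer exists.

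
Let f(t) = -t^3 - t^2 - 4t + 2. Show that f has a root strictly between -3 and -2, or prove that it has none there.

No such root exists.

f(-3) = 32 and f(-2) = 14, both positive.
f'(t) = -3t^2 - 2t - 4 has discriminant (-2)² − 4·(-3)·(-4) = -44 < 0, so f' has no real roots and is negative for every real t.
Hence f is strictly decreasing on ℝ, and in particular on [-3, -2]. A strictly monotone function with same-sign endpoint values stays positive on the whole interval, so f has no zero in (-3, -2).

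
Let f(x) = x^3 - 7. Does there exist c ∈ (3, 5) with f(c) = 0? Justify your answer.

f has no root in that interval.

f(3) = 20 and f(5) = 118, both positive, so a sign-change argument is unavailable; we show f keeps this sign on the whole interval.
Shift to the endpoint 3: with x = 3 + u (0 < u < 2), one computes f(3 + u) = u^3 + 9u^2 + 27u + 20.
All 4 nonzero coefficients of this polynomial in u are positive; hence for u > 0 the value is a sum of positive terms (the constant 20 among them).
Therefore f(x) > 0 throughout (3, 5), and f has no zero there.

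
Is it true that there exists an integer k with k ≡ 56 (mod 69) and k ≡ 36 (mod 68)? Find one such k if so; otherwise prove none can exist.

gcd(69, 68) = 1, so the Chinese Remainder Theorem guarantees exactly one residue class mod 4692 satisfying both.
Any solution of the first congruence is k = 56 + 69t; substituting into the second, 69t ≡ 36 − 56 ≡ 48 (mod 68).
69 ≡ 1 (mod 68), so this reads 1t ≡ 48 (mod 68). So t ≡ 48 (mod 68).
With t = 48: k = 56 + 69·48 = 3368.
Indeed 3368 ≡ 56 (mod 69) and 3368 ≡ 36 (mod 68).

k = 3368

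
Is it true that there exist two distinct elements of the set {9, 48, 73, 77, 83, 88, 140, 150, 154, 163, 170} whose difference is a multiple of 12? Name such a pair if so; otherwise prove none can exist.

Residues mod 12: 9↦9, 48↦0, 73↦1, 77↦5, 83↦11, 88↦4, 140↦8, 150↦6, 154↦10, 163↦7, 170↦2.
All 11 residues are distinct, so no two elements differ by a multiple of 12.

No, no such pair exists.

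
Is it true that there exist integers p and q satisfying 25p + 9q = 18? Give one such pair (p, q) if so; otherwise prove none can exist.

p = 0, q = 2

Since gcd(25, 9) = 1, every integer is an integer combination of 25 and 9.
Dividing repeatedly: 25 = 2·9 + 7, 9 = 1·7 + 2, 7 = 3·2 + 1, 2 = 2·1 + 0.
Working back up the chain: 1 = 7 − 3·2 = 7 − 3·(9 − 1·7) = −3·9 + 4·7 = −3·9 + 4·(25 − 2·9) = 4·25 − 11·9. So 25·4 + 9·(-11) = 1.
Times 18: 25·72 + 9·(-198) = 18, so (72, -198) solves it.
Shifting by a multiple of (9, −25) keeps it a solution: p = 72 − 8·9 = 0, q = -198 + 8·25 = 2.
Check: 25·0 + 9·2 = 0 + 18 = 18. ✓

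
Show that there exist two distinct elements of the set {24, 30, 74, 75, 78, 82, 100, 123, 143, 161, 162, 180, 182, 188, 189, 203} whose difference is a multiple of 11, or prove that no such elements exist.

The pair (24, 123) works.

24 mod 11 = 2 and 123 mod 11 = 2, so 123 − 24 = 99 = 9·11.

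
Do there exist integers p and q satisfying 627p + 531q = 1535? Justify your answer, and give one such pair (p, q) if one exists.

Both 627 and 531 are divisible by gcd(627, 531) = 3, hence so is any combination 627p + 531q.
But 1535 is not a multiple of 3 (it leaves remainder 2).
Therefore 627p + 531q = 1535 has no solution in integers.

No, no such integers exist.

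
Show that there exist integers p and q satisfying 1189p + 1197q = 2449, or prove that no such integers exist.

Since gcd(1189, 1197) = 1, every integer is an integer combination of 1189 and 1197.
Run the Euclidean algorithm on 1197 and 1189: 1197 = 1·1189 + 8, 1189 = 148·8 + 5, 8 = 1·5 + 3, 5 = 1·3 + 2, 3 = 1·2 + 1, 2 = 2·1 + 0.
Unwinding: 1 = 3 − 1·2 = 3 − (5 − 1·3) = −5 + 2·3 = −5 + 2·(8 − 1·5) = 2·8 − 3·5 = 2·8 − 3·(1189 − 148·8) = −3·1189 + 446·8 = −3·1189 + 446·(1197 − 1·1189) = 446·1197 − 449·1189, i.e. 1189·(-449) + 1197·446 = 1.
Scaling by 2449 gives the particular solution (p, q) = (-1099601, 1092254).
The general solution is p = -1099601 + 1197k, q = 1092254 − 1189k; taking k = 919 gives the smaller pair p = 442, q = -437.
Check: 1189·442 + 1197·(-437) = 525538 − 523089 = 2449. ✓

p = 442, q = -437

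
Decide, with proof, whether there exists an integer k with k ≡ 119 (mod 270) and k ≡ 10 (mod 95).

Reduce both congruences modulo 5, which divides 270 and 95: they say k ≡ 119 (mod 5) and k ≡ 10 (mod 5).
These are incompatible: 119 − 10 = 109 is not divisible by 5.
Hence the system has no solution.

No, no such integer exists.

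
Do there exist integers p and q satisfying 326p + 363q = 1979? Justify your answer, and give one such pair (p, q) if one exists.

p = 25, q = -17

Since gcd(326, 363) = 1, every integer is an integer combination of 326 and 363.
Run the Euclidean algorithm on 363 and 326: 363 = 1·326 + 37, 326 = 8·37 + 30, 37 = 1·30 + 7, 30 = 4·7 + 2, 7 = 3·2 + 1, 2 = 2·1 + 0.
Working back up the chain: 1 = 7 − 3·2 = 7 − 3·(30 − 4·7) = −3·30 + 13·7 = −3·30 + 13·(37 − 1·30) = 13·37 − 16·30 = 13·37 − 16·(326 − 8·37) = −16·326 + 141·37 = −16·326 + 141·(363 − 1·326) = 141·363 − 157·326. So 326·(-157) + 363·141 = 1.
Multiplying through by 1979: p = (-157)·1979 = -310703, q = 141·1979 = 279039 is a solution.
The general solution is p = -310703 + 363k, q = 279039 − 326k; taking k = 856 gives the smaller pair p = 25, q = -17.
Indeed 326·25 + 363·(-17) = 8150 − 6171 = 1979.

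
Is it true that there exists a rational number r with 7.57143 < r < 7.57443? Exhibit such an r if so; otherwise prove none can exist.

r = 409/54

Multiplying by 54: 54·7.57143 = 408.85722 and 54·7.57443 = 409.01922, so the integer 409 lies strictly between them.
So r = 409/54 works: it is a ratio of integers, and dividing 54·7.57143 < 409 < 54·7.57443 through by 54 gives 7.57143 < 409/54 < 7.57443.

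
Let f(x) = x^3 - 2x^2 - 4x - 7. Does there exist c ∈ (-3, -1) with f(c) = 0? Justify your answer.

The endpoint values f(-3) = -40 and f(-1) = -6 are both negative. Claim: f(x) < 0 for every x in (-3, -1).
Substitute x = -1 − u, where 0 < u < 2 on the interval. Expanding, f(-1 − u) = -u^3 - 5u^2 - 3u - 6.
The nonzero coefficients here are all negative, so for u > 0 every term is negative (or zero), and the constant term -6 is strictly negative.
Therefore f(x) < 0 throughout (-3, -1), and f has no zero there.

f has no root in that interval.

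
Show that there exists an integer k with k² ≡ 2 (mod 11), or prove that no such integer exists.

Computing k² mod 11 for k = 0, 1, …, 5 (enough, by the symmetry k ↦ 11 − k) gives 0, 1, 4, 9, 5, 3.
The set of squares mod 11 is therefore {0, 1, 3, 4, 5, 9}, which does not contain 2.
Therefore k² ≡ 2 (mod 11) has no solution.

There is no such integer.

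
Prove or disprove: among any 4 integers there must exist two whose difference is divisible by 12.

Consider the 4 integers 28, 29, 30, 31. They lie in distinct residue classes modulo 12, since 4 ≤ 12.
The differences between them range over 1, …, 3, none of which is divisible by 12.

No, the set {28, 29, 30, 31} is a counterexample.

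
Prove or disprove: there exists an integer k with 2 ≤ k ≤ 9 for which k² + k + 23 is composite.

k = 3

At k = 3: 3² + 3 + 23 = 35 = 5·7, which is composite.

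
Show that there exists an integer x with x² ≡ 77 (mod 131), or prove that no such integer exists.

x = 83

x = 83 works: 83² = 6889, and 6889 − 77 = 6812 = 52·131.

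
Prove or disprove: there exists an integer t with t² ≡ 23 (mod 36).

No, no such integer exists.

Since 3 ∣ 36, a solution of t² ≡ 23 (mod 36) would also satisfy t² ≡ 23 ≡ 2 (mod 3).
Since (3 − t)² ≡ t² (mod 3), it suffices to square t = 0, 1, …, 1: the residues are 0, 1.
So the quadratic residues mod 3 are {0, 1}, and 2 is not among them.
Therefore t² ≡ 23 (mod 36) has no solution.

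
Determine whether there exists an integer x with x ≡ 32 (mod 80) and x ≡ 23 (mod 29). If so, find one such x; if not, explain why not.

gcd(80, 29) = 1, so the Chinese Remainder Theorem guarantees exactly one residue class mod 2320 satisfying both.
Any solution of the first congruence is x = 32 + 80t; substituting into the second, 80t ≡ 23 − 32 ≡ 20 (mod 29).
80 ≡ 22 (mod 29), so this reads 22t ≡ 20 (mod 29). Note 22·4 = 88 ≡ 1 (mod 29) (as 88 − 1 = 3·29), so 22⁻¹ ≡ 4.
Therefore t ≡ 4·20 = 80 ≡ 22 (mod 29).
With t = 22: x = 32 + 80·22 = 1792.
Verify: 1792 = 22·80 + 32 and 1792 = 61·29 + 23. ✓

x = 1792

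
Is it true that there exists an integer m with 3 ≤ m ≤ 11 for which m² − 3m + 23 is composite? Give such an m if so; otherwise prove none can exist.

At m = 4: 4² − 3·4 + 23 = 27 = 3·9, which is composite.

m = 4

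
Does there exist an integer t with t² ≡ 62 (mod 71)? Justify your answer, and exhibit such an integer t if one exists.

No such integer exists.

71 is prime, so by Euler's criterion 62 is a square mod 71 iff 62^((71−1)/2) = 62^35 ≡ 1 (mod 71).
Squaring successively (mod 71): 62^2 = 3844 ≡ 10; 62^4 ≡ 10² = 100 ≡ 29; 62^8 ≡ 29² = 841 ≡ 60; 62^16 ≡ 60² = 3600 ≡ 50; 62^32 ≡ 50² = 2500 ≡ 15.
Since 35 = 32 + 2 + 1, 62^35 ≡ 15 · 10 · 62; multiplying out mod 71: 15·10 = 150 ≡ 8, then 8·62 = 496 ≡ 70. Thus 62^35 ≡ 70 ≡ −1 (mod 71).
The value −1 means 62 is a non-residue modulo 71, so t² ≡ 62 (mod 71) is impossible.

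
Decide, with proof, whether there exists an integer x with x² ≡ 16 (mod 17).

x = 4

Take x = 4. Then 4² = 16, and since 0 ≤ 16 < 17 this is already reduced: 4² ≡ 16 (mod 17).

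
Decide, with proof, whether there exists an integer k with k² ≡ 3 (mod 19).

No such integer exists.

Computing k² mod 19 for k = 0, 1, …, 9 (enough, by the symmetry k ↦ 19 − k) gives 0, 1, 4, 9, 16, 6, 17, 11, 7, 5.
So the quadratic residues mod 19 are {0, 1, 4, 5, 6, 7, 9, 11, 16, 17}, and 3 is not among them.
Therefore k² ≡ 3 (mod 19) has no solution.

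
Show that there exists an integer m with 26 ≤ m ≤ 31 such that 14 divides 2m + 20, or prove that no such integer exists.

There is no such integer m in that range.

At m = 26, 2·26 + 20 = 72 ≡ 2 (mod 14), and each step in m adds 2, giving residues 2, 4, 6, 8, 10, 12 for m = 26, 27, …, 31.
Since 0 is absent from this list, 14 ∤ 2m + 20 for every m with 26 ≤ m ≤ 31.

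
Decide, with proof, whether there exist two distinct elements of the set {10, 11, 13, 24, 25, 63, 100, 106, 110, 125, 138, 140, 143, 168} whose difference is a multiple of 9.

Both 10 and 100 leave remainder 1 on division by 9; their difference 90 = 10·9 is a multiple of 9.

The pair (10, 100) works.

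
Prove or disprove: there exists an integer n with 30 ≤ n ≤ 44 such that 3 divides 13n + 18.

n = 30

n = 30 works, since 13·30 + 18 = 408 = 136·3.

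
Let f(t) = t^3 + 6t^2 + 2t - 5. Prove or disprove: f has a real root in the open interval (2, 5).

The endpoint values f(2) = 31 and f(5) = 280 are both positive. Claim: f(t) > 0 for every t in (2, 5).
Substitute t = 2 + u, where 0 < u < 3 on the interval. Expanding, f(2 + u) = u^3 + 12u^2 + 38u + 31.
The nonzero coefficients here are all positive, so for u > 0 every term is positive (or zero), and the constant term 31 is strictly positive.
So f is strictly positive on (2, 5); no root exists in the interval.

No.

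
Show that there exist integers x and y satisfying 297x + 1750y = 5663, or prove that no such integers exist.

x = 679, y = -112

Since gcd(297, 1750) = 1, every integer is an integer combination of 297 and 1750.
Run the Euclidean algorithm on 1750 and 297: 1750 = 5·297 + 265, 297 = 1·265 + 32, 265 = 8·32 + 9, 32 = 3·9 + 5, 9 = 1·5 + 4, 5 = 1·4 + 1, 4 = 4·1 + 0.
Back-substituting, 1 = 5 − 1·4 = 5 − (9 − 1·5) = −9 + 2·5 = −9 + 2·(32 − 3·9) = 2·32 − 7·9 = 2·32 − 7·(265 − 8·32) = −7·265 + 58·32 = −7·265 + 58·(297 − 1·265) = 58·297 − 65·265 = 58·297 − 65·(1750 − 5·297) = −65·1750 + 383·297; that is, 297·383 + 1750·(-65) = 1.
Times 5663: 297·2168929 + 1750·(-368095) = 5663, so (2168929, -368095) solves it.
The general solution is x = 2168929 + 1750k, y = -368095 − 297k; taking k = -1239 gives the smaller pair x = 679, y = -112.
Check: 297·679 + 1750·(-112) = 201663 − 196000 = 5663. ✓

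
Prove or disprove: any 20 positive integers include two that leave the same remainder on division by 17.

Each integer lies in one of the 17 residue classes modulo 17.
With 20 integers and only 17 classes, the pigeonhole principle forces two of them, say a and b, into the same class.
That is, a and b leave the same remainder on division by 17, as claimed.

True.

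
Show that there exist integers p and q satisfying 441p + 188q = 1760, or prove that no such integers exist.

p = 56, q = -122

441 and 188 are coprime, so 441p + 188q ranges over all of ℤ.
Euclidean algorithm: 441 = 2·188 + 65, 188 = 2·65 + 58, 65 = 1·58 + 7, 58 = 8·7 + 2, 7 = 3·2 + 1, 2 = 2·1 + 0.
Working back up the chain: 1 = 7 − 3·2 = 7 − 3·(58 − 8·7) = −3·58 + 25·7 = −3·58 + 25·(65 − 1·58) = 25·65 − 28·58 = 25·65 − 28·(188 − 2·65) = −28·188 + 81·65 = −28·188 + 81·(441 − 2·188) = 81·441 − 190·188. So 441·81 + 188·(-190) = 1.
Scaling by 1760 gives the particular solution (p, q) = (142560, -334400).
Subtracting 758·188 from p and adding 758·441 to q gives the tidier solution (56, -122).
Check: 441·56 + 188·(-122) = 24696 − 22936 = 1760. ✓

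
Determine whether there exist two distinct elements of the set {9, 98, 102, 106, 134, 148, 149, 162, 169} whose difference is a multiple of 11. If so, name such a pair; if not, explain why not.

No such pair exists.

Two integers differ by a multiple of 11 exactly when they have the same residue mod 11. The residues are 9↦9, 98↦10, 102↦3, 106↦7, 134↦2, 148↦5, 149↦6, 162↦8, 169↦4.
These 9 residues are pairwise different, hence no difference of two elements is divisible by 11.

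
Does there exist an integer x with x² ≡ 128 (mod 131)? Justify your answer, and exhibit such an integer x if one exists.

131 is prime, so by Euler's criterion 128 is a square mod 131 iff 128^((131−1)/2) = 128^65 ≡ 1 (mod 131).
Repeated squaring mod 131: 128^2 = 16384 ≡ 9; 128^4 ≡ 9² = 81 ≡ 81; 128^8 ≡ 81² = 6561 ≡ 11; 128^16 ≡ 11² = 121 ≡ 121; 128^32 ≡ 121² = 14641 ≡ 100; 128^64 ≡ 100² = 10000 ≡ 44.
Since 65 = 64 + 1, 128^65 ≡ 44 · 128; multiplying out mod 131: 44·128 = 5632 ≡ 130. Thus 128^65 ≡ 130 ≡ −1 (mod 131).
The value −1 means 128 is a non-residue modulo 131, so x² ≡ 128 (mod 131) is impossible.

No, no such integer exists.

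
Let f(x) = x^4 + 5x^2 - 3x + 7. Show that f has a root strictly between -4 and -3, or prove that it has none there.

The endpoint values f(-4) = 355 and f(-3) = 142 are both positive. Claim: f(x) > 0 for every x in (-4, -3).
Substitute x = -3 − u, where 0 < u < 1 on the interval. Expanding, f(-3 − u) = u^4 + 12u^3 + 59u^2 + 141u + 142.
The nonzero coefficients here are all positive, so for u > 0 every term is positive (or zero), and the constant term 142 is strictly positive.
So f is strictly positive on (-4, -3); no root exists in the interval.

No.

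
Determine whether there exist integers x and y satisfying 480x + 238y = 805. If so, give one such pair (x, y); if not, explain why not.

No, no such integers exist.

gcd(480, 238) = 2, so every integer of the form 480x + 238y is a multiple of 2.
But 805 is not a multiple of 2 (it leaves remainder 1).
Hence no integers x, y satisfy the equation.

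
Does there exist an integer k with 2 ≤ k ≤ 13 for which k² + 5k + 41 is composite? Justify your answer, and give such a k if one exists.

At k = 13: 13² + 5·13 + 41 = 275 = 5·55, which is composite.

k = 13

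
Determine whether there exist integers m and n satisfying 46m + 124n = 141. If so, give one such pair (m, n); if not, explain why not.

There are no such integers.

Both 46 and 124 are divisible by gcd(46, 124) = 2, hence so is any combination 46m + 124n.
However 141 leaves remainder 1 on division by 2.
So the equation is unsolvable over ℤ.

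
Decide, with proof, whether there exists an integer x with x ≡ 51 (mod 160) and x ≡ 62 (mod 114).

Reduce both congruences modulo 2, which divides 160 and 114: they say x ≡ 51 (mod 2) and x ≡ 62 (mod 2).
However 51 ≡ 1 and 62 ≡ 0 (mod 2), and 1 ≠ 0.
So no integer satisfies both congruences.

No, no such integer exists.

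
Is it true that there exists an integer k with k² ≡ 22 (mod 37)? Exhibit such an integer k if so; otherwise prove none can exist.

37 is prime, so by Euler's criterion 22 is a square mod 37 iff 22^((37−1)/2) = 22^18 ≡ 1 (mod 37).
Squaring successively (mod 37): 22^2 = 484 ≡ 3; 22^4 ≡ 3² = 9 ≡ 9; 22^8 ≡ 9² = 81 ≡ 7; 22^16 ≡ 7² = 49 ≡ 12.
Since 18 = 16 + 2, 22^18 ≡ 12 · 3; multiplying out mod 37: 12·3 = 36 ≡ 36. Thus 22^18 ≡ 36 ≡ −1 (mod 37).
The value −1 means 22 is a non-residue modulo 37, so k² ≡ 22 (mod 37) is impossible.

No, no such integer exists.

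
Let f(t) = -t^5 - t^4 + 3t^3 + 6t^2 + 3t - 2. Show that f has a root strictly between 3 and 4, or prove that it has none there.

The endpoint values f(3) = -182 and f(4) = -982 are both negative. Claim: f(t) < 0 for every t in (3, 4).
Substitute t = 3 + u, where 0 < u < 1 on the interval. Expanding, f(3 + u) = -u^5 - 16u^4 - 99u^3 - 291u^2 - 393u - 182.
The nonzero coefficients here are all negative, so for u > 0 every term is negative (or zero), and the constant term -182 is strictly negative.
Therefore f(t) < 0 throughout (3, 4), and f has no zero there.

f has no root in that interval.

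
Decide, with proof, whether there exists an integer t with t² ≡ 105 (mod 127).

There is no such integer.

Apply Euler's criterion with the prime 127: 105 is a quadratic residue iff 105^63 ≡ 1 (mod 127), and a non-residue iff it is ≡ −1.
Squaring successively (mod 127): 105^2 = 11025 ≡ 103; 105^4 ≡ 103² = 10609 ≡ 68; 105^8 ≡ 68² = 4624 ≡ 52; 105^16 ≡ 52² = 2704 ≡ 37; 105^32 ≡ 37² = 1369 ≡ 99.
Since 63 = 32 + 16 + 8 + 4 + 2 + 1, 105^63 ≡ 99 · 37 · 52 · 68 · 103 · 105; multiplying out mod 127: 99·37 = 3663 ≡ 107, then 107·52 = 5564 ≡ 103, then 103·68 = 7004 ≡ 19, then 19·103 = 1957 ≡ 52, then 52·105 = 5460 ≡ 126. Thus 105^63 ≡ 126 ≡ −1 (mod 127).
The value −1 means 105 is a non-residue modulo 127, so t² ≡ 105 (mod 127) is impossible.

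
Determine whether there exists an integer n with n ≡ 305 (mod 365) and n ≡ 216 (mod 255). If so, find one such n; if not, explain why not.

Reduce both congruences modulo 5, which divides 365 and 255: they say n ≡ 305 (mod 5) and n ≡ 216 (mod 5).
But 305 mod 5 = 0 while 216 mod 5 = 1, a contradiction.
So no integer satisfies both congruences.

No, no such integer exists.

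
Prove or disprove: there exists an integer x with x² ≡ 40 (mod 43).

x = 13 works: 13² = 169, and 169 − 40 = 129 = 3·43.

x = 13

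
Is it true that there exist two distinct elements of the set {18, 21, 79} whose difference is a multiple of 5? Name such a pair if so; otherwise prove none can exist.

There is no such pair.

Two integers differ by a multiple of 5 exactly when they have the same residue mod 5. The residues are 18↦3, 21↦1, 79↦4.
These 3 residues are pairwise different, hence no difference of two elements is divisible by 5.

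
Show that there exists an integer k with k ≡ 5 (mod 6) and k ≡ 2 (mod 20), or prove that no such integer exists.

Both moduli are multiples of 2 = gcd(6, 20), so any solution would satisfy k ≡ 5 and k ≡ 2 modulo 2 simultaneously.
But 5 mod 2 = 1 while 2 mod 2 = 0, a contradiction.
So no integer satisfies both congruences.

No, no such integer exists.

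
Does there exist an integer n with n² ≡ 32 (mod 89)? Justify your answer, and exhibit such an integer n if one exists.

Take n = 11. Then 11² = 121 = 1·89 + 32, so 11² ≡ 32 (mod 89).

n = 11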